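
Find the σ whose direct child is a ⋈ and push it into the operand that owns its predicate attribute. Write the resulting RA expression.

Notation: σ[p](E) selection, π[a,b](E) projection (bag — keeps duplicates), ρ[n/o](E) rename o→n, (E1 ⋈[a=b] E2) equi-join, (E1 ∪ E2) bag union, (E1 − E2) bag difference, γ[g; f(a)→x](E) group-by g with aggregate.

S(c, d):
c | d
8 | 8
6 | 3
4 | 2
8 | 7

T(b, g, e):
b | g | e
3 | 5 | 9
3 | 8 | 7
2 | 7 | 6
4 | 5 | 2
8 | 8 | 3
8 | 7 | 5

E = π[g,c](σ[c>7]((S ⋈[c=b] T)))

σ filters on c, owned by the left side.
E' = π[g,c]((σ[c>7](S) ⋈[c=b] T))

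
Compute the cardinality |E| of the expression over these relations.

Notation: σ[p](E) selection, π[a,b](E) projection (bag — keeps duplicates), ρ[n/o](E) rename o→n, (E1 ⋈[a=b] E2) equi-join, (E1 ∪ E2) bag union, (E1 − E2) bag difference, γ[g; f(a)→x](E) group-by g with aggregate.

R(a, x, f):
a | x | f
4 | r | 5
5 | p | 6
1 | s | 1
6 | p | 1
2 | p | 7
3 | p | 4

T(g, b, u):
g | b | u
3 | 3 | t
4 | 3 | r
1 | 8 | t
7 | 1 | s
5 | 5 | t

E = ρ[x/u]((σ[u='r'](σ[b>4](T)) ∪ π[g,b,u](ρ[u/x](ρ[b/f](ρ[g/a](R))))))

Row counts bottom-up:
  T → 5
  σ[b>4](T) → 2
  σ[u='r'](σ[b>4](T)) → 0
  R → 6
  ρ[g/a](R) → 6
  ρ[b/f](ρ[g/a](R)) → 6
  ρ[u/x](ρ[b/f](ρ[g/a](R))) → 6
  π[g,b,u](ρ[u/x](ρ[b/f](ρ[g/a](R)))) → 6
  (σ[u='r'](σ[b>4](T)) ∪ π[g,b,u](ρ[u/x](ρ[b/f](ρ[g/a](R))))) → 6
  ρ[x/u]((σ[u='r'](σ[b>4](T)) ∪ π[g,b,u](ρ[u/x](ρ[b/f](ρ[g/a](R)))))) → 6

|E| = 6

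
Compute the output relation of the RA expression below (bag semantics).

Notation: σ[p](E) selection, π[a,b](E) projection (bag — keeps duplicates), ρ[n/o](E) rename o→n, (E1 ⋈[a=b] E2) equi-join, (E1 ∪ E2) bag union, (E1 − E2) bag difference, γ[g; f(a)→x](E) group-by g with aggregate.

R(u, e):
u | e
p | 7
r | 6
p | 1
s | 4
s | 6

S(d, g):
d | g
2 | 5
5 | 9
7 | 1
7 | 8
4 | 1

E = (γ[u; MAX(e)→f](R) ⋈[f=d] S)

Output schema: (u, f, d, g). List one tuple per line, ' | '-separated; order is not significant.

Stepwise |·|:
  R → 5
  γ[u; MAX(e)→f](R) → 3
  S → 5
  (γ[u; MAX(e)→f](R) ⋈[f=d] S) → 2

== RESULT ==
u | f | d | g
p | 7 | 7 | 1
p | 7 | 7 | 8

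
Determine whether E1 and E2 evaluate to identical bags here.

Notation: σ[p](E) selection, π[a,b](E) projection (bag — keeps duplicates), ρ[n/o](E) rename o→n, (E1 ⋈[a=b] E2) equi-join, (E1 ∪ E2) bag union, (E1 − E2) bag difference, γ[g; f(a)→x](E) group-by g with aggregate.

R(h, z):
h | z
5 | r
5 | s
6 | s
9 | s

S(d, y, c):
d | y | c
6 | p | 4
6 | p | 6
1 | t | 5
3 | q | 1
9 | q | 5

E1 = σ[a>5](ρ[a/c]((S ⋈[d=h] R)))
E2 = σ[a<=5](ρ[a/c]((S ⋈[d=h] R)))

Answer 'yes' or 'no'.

E1 per-node cardinality:
  S → 5
  R → 4
  (S ⋈[d=h] R) → 3
  ρ[a/c]((S ⋈[d=h] R)) → 3
  σ[a>5](ρ[a/c]((S ⋈[d=h] R))) → 1
E2 per-node cardinality:
  S → 5
  R → 4
  (S ⋈[d=h] R) → 3
  ρ[a/c]((S ⋈[d=h] R)) → 3
  σ[a<=5](ρ[a/c]((S ⋈[d=h] R))) → 2

E1 result:
d | y | a | h | z
6 | p | 6 | 6 | s
E2 result:
d | y | a | h | z
6 | p | 4 | 6 | s
9 | q | 5 | 9 | s
Witness: (9, 'q', 5, 9, 's') appears 0× in E1 but 1× in E2.

no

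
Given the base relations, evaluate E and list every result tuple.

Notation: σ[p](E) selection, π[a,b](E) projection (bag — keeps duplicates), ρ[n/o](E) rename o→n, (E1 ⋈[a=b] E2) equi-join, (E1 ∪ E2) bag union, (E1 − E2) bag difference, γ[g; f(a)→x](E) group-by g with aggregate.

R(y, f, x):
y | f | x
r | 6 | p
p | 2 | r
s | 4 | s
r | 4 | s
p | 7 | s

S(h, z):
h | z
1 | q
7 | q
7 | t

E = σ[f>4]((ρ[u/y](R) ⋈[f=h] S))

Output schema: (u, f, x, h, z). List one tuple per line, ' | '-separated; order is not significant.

Subexpression sizes:
  R → 5
  ρ[u/y](R) → 5
  S → 3
  (ρ[u/y](R) ⋈[f=h] S) → 2
  σ[f>4]((ρ[u/y](R) ⋈[f=h] S)) → 2

== RESULT ==
u | f | x | h | z
p | 7 | s | 7 | q
p | 7 | s | 7 | t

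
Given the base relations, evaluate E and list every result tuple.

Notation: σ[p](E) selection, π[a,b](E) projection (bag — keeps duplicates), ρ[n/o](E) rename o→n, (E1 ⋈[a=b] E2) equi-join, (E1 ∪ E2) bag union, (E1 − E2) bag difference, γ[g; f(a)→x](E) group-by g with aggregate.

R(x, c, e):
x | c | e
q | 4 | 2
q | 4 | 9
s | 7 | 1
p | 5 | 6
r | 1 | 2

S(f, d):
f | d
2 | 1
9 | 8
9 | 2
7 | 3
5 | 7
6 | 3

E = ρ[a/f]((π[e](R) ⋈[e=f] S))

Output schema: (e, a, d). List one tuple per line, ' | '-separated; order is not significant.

Stepwise |·|:
  R → 5
  π[e](R) → 5
  S → 6
  (π[e](R) ⋈[e=f] S) → 5
  ρ[a/f]((π[e](R) ⋈[e=f] S)) → 5

== RESULT ==
e | a | d
2 | 2 | 1
2 | 2 | 1
6 | 6 | 3
9 | 9 | 2
9 | 9 | 8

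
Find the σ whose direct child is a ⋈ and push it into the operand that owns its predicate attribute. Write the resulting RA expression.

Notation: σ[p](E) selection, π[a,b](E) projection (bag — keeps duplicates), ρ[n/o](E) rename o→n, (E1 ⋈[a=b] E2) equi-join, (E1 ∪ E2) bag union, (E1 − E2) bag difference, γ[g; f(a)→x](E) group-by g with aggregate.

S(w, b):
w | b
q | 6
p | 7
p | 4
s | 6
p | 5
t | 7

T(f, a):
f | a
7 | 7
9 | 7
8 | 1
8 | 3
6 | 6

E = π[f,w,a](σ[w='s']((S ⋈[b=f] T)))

σ filters on w, owned by the left side.
E' = π[f,w,a]((σ[w='s'](S) ⋈[b=f] T))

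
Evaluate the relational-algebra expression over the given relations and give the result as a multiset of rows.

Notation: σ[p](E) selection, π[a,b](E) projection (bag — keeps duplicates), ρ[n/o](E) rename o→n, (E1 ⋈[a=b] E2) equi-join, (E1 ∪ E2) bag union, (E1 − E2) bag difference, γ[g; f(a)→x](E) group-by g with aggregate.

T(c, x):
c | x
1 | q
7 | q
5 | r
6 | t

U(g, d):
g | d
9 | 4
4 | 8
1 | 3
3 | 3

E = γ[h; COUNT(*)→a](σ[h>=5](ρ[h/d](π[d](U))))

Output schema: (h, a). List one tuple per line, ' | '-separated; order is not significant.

Subexpression sizes:
  U → 4
  π[d](U) → 4
  ρ[h/d](π[d](U)) → 4
  σ[h>=5](ρ[h/d](π[d](U))) → 1
  γ[h; COUNT(*)→a](σ[h>=5](ρ[h/d](π[d](U)))) → 1

== RESULT ==
h | a
8 | 1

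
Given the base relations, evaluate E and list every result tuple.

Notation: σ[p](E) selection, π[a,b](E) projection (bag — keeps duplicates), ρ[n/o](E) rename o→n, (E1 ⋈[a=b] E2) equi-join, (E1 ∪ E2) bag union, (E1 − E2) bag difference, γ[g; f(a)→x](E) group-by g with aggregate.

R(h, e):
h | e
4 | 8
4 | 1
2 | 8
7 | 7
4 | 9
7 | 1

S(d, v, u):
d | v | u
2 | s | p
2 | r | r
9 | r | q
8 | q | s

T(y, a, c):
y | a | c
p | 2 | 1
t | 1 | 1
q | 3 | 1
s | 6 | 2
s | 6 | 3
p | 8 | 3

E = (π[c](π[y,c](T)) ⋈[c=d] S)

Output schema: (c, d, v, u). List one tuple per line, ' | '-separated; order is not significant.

Row counts bottom-up:
  T → 6
  π[y,c](T) → 6
  π[c](π[y,c](T)) → 6
  S → 4
  (π[c](π[y,c](T)) ⋈[c=d] S) → 2

== RESULT ==
c | d | v | u
2 | 2 | r | r
2 | 2 | s | p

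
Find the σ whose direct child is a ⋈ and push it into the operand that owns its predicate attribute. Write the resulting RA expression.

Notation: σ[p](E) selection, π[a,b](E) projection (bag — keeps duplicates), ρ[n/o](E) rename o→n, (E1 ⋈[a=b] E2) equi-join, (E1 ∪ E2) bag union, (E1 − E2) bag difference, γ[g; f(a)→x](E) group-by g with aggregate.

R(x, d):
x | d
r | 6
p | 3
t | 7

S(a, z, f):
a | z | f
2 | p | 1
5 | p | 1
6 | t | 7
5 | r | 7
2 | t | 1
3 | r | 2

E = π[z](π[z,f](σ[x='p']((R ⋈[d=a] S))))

σ filters on x, owned by the left side.
E' = π[z](π[z,f]((σ[x='p'](R) ⋈[d=a] S)))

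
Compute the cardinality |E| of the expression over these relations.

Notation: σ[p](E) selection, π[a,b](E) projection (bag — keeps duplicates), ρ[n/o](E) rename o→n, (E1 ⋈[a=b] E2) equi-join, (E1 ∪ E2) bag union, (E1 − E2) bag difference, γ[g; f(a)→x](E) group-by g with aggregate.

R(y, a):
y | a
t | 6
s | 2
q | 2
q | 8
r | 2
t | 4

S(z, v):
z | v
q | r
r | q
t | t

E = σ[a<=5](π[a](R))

Row counts bottom-up:
  R → 6
  π[a](R) → 6
  σ[a<=5](π[a](R)) → 4

|E| = 4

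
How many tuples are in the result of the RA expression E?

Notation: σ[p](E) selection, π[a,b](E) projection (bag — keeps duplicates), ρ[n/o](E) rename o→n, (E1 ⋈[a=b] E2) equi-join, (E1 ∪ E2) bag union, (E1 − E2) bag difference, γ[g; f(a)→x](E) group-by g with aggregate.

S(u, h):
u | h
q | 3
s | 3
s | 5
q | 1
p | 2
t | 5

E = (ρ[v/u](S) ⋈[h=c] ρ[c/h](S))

Stepwise |·|:
  S → 6
  ρ[v/u](S) → 6
  S → 6
  ρ[c/h](S) → 6
  (ρ[v/u](S) ⋈[h=c] ρ[c/h](S)) → 10

|E| = 10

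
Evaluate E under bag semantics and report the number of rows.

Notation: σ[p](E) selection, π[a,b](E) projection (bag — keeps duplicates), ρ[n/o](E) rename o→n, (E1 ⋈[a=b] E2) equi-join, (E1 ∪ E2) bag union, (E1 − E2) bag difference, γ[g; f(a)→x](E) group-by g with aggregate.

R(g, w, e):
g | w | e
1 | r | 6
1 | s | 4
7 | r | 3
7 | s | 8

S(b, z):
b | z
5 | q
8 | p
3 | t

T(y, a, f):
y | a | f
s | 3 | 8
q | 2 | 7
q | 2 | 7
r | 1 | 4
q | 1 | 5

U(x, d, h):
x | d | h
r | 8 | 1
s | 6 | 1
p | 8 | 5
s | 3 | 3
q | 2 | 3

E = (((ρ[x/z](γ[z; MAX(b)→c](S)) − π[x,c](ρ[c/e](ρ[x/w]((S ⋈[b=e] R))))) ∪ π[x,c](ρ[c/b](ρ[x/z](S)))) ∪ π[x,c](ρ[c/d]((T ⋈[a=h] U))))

Row counts bottom-up:
  S → 3
  γ[z; MAX(b)→c](S) → 3
  ρ[x/z](γ[z; MAX(b)→c](S)) → 3
  S → 3
  R → 4
  (S ⋈[b=e] R) → 2
  ρ[x/w]((S ⋈[b=e] R)) → 2
  ρ[c/e](ρ[x/w]((S ⋈[b=e] R))) → 2
  π[x,c](ρ[c/e](ρ[x/w]((S ⋈[b=e] R)))) → 2
  (ρ[x/z](γ[z; MAX(b)→c](S)) − π[x,c](ρ[c/e](ρ[x/w]((S ⋈[b=e] R))))) → 3
  S → 3
  ρ[x/z](S) → 3
  ρ[c/b](ρ[x/z](S)) → 3
  π[x,c](ρ[c/b](ρ[x/z](S))) → 3
  ((ρ[x/z](γ[z; MAX(b)→c](S)) − π[x,c](ρ[c/e](ρ[x/w]((S ⋈[b=e] R))))) ∪ π[x,c](ρ[c/b](ρ[x/z](S)))) → 6
  T → 5
  U → 5
  (T ⋈[a=h] U) → 6
  ρ[c/d]((T ⋈[a=h] U)) → 6
  π[x,c](ρ[c/d]((T ⋈[a=h] U))) → 6
  (((ρ[x/z](γ[z; MAX(b)→c](S)) − π[x,c](ρ[c/e](ρ[x/w]((S ⋈[b=e] R))))) ∪ π[x,c](ρ[c/b](ρ[x/z](S)))) ∪ π[x,c](ρ[c/d]((T ⋈[a=h] U)))) → 12

|E| = 12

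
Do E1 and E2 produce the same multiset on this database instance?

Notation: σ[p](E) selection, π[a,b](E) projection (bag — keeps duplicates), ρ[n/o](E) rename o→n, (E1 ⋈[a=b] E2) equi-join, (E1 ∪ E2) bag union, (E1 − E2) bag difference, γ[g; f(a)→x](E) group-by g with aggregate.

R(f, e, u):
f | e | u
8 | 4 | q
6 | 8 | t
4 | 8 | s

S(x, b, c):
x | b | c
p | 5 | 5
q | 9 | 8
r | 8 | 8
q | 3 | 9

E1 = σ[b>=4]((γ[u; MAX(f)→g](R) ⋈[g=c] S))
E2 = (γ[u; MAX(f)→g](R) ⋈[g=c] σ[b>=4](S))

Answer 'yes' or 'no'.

E1 subexpression sizes:
  R → 3
  γ[u; MAX(f)→g](R) → 3
  S → 4
  (γ[u; MAX(f)→g](R) ⋈[g=c] S) → 2
  σ[b>=4]((γ[u; MAX(f)→g](R) ⋈[g=c] S)) → 2
E2 subexpression sizes:
  R → 3
  γ[u; MAX(f)→g](R) → 3
  S → 4
  σ[b>=4](S) → 3
  (γ[u; MAX(f)→g](R) ⋈[g=c] σ[b>=4](S)) → 2

E1 and E2 produce the same multiset:
u | g | x | b | c
q | 8 | q | 9 | 8
q | 8 | r | 8 | 8

yes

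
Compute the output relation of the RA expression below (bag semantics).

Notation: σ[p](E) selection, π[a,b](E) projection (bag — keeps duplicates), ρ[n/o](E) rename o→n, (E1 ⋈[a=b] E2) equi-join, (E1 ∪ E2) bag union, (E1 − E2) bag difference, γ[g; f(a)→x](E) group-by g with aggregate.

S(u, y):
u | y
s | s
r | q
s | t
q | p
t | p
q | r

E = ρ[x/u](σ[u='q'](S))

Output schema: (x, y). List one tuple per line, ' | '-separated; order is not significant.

Subexpression sizes:
  S → 6
  σ[u='q'](S) → 2
  ρ[x/u](σ[u='q'](S)) → 2

== RESULT ==
x | y
q | p
q | r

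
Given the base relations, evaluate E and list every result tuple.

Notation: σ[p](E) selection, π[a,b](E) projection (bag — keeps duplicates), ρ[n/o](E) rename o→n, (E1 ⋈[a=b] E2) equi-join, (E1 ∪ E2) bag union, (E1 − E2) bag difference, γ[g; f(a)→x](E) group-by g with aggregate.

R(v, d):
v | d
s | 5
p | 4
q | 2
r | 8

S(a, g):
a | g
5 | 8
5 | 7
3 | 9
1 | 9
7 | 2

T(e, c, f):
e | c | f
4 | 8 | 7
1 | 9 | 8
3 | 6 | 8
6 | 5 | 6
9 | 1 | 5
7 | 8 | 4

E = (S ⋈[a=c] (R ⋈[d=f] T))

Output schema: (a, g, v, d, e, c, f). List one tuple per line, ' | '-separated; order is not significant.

Subexpression sizes:
  S → 5
  R → 4
  T → 6
  (R ⋈[d=f] T) → 4
  (S ⋈[a=c] (R ⋈[d=f] T)) → 1

== RESULT ==
a | g | v | d | e | c | f
1 | 9 | s | 5 | 9 | 1 | 5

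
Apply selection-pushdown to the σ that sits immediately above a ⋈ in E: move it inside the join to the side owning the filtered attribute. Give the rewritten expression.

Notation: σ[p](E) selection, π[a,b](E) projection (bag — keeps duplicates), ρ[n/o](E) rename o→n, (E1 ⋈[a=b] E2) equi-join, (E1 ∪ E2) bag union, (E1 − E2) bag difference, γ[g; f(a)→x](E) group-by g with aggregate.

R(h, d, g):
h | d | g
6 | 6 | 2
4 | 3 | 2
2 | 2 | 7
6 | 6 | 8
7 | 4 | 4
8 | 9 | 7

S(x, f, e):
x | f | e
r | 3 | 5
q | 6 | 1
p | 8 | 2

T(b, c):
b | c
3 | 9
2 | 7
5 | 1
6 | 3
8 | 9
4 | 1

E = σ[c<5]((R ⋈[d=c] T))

σ filters on c, owned by the right side.
E' = (R ⋈[d=c] σ[c<5](T))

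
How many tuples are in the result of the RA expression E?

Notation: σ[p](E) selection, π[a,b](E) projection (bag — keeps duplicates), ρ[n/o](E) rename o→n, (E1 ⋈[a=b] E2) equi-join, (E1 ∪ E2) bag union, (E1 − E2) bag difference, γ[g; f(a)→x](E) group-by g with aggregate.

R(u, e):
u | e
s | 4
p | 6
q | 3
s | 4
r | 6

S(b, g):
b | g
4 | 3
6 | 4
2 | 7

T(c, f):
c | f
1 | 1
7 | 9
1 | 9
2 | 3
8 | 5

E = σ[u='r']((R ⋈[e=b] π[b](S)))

Per-node cardinality:
  R → 5
  S → 3
  π[b](S) → 3
  (R ⋈[e=b] π[b](S)) → 4
  σ[u='r']((R ⋈[e=b] π[b](S))) → 1

|E| = 1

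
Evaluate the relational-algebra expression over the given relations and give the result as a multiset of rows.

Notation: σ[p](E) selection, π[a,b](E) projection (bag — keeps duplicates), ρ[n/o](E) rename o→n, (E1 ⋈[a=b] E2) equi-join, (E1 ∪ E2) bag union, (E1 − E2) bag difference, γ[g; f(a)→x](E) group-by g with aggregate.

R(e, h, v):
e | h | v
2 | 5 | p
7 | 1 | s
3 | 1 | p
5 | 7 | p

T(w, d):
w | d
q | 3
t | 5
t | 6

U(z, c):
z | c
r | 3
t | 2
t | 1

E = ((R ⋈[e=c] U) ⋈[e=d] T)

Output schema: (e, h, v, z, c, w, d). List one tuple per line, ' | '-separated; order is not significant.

Row counts bottom-up:
  R → 4
  U → 3
  (R ⋈[e=c] U) → 2
  T → 3
  ((R ⋈[e=c] U) ⋈[e=d] T) → 1

== RESULT ==
e | h | v | z | c | w | d
3 | 1 | p | r | 3 | q | 3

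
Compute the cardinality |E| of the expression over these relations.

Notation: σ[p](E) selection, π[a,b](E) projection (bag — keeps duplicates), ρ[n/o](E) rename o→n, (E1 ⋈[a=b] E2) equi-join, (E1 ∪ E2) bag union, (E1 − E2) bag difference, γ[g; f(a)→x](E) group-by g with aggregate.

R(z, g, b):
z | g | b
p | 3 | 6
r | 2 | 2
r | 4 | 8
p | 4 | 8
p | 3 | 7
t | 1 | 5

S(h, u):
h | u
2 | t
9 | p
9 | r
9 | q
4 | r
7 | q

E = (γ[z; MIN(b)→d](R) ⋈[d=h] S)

Per-node cardinality:
  R → 6
  γ[z; MIN(b)→d](R) → 3
  S → 6
  (γ[z; MIN(b)→d](R) ⋈[d=h] S) → 1

|E| = 1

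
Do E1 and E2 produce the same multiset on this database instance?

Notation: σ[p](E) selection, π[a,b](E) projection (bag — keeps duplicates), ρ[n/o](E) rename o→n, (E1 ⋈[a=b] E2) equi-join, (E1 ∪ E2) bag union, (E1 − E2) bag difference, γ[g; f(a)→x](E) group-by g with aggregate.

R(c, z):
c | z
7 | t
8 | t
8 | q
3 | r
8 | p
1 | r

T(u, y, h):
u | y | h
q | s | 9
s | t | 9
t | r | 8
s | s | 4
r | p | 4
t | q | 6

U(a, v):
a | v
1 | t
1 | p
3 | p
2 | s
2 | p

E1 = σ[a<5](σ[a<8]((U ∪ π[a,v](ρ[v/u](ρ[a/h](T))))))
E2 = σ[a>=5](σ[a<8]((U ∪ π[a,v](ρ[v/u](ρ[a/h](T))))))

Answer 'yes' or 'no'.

E1 subexpression sizes:
  U → 5
  T → 6
  ρ[a/h](T) → 6
  ρ[v/u](ρ[a/h](T)) → 6
  π[a,v](ρ[v/u](ρ[a/h](T))) → 6
  (U ∪ π[a,v](ρ[v/u](ρ[a/h](T)))) → 11
  σ[a<8]((U ∪ π[a,v](ρ[v/u](ρ[a/h](T))))) → 8
  σ[a<5](σ[a<8]((U ∪ π[a,v](ρ[v/u](ρ[a/h](T)))))) → 7
E2 subexpression sizes:
  U → 5
  T → 6
  ρ[a/h](T) → 6
  ρ[v/u](ρ[a/h](T)) → 6
  π[a,v](ρ[v/u](ρ[a/h](T))) → 6
  (U ∪ π[a,v](ρ[v/u](ρ[a/h](T)))) → 11
  σ[a<8]((U ∪ π[a,v](ρ[v/u](ρ[a/h](T))))) → 8
  σ[a>=5](σ[a<8]((U ∪ π[a,v](ρ[v/u](ρ[a/h](T)))))) → 1

E1 result:
a | v
1 | p
1 | t
2 | p
2 | s
3 | p
4 | r
4 | s
E2 result:
a | v
6 | t
Witness: (3, 'p') appears 1× in E1 but 0× in E2.

no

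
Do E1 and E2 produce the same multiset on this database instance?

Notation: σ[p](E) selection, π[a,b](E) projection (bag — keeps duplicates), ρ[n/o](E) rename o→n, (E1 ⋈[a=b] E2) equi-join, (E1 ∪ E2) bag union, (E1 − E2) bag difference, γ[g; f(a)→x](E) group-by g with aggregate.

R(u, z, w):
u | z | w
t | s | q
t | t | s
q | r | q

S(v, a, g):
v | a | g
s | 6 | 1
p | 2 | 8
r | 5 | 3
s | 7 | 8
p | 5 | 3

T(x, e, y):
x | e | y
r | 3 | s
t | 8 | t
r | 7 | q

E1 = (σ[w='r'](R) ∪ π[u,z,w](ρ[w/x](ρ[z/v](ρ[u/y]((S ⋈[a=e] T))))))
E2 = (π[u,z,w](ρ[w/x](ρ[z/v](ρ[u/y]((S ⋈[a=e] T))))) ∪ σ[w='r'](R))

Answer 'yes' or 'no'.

E1 subexpression sizes:
  R → 3
  σ[w='r'](R) → 0
  S → 5
  T → 3
  (S ⋈[a=e] T) → 1
  ρ[u/y]((S ⋈[a=e] T)) → 1
  ρ[z/v](ρ[u/y]((S ⋈[a=e] T))) → 1
  ρ[w/x](ρ[z/v](ρ[u/y]((S ⋈[a=e] T)))) → 1
  π[u,z,w](ρ[w/x](ρ[z/v](ρ[u/y]((S ⋈[a=e] T))))) → 1
  (σ[w='r'](R) ∪ π[u,z,w](ρ[w/x](ρ[z/v](ρ[u/y]((S ⋈[a=e] T)))))) → 1
E2 subexpression sizes:
  S → 5
  T → 3
  (S ⋈[a=e] T) → 1
  ρ[u/y]((S ⋈[a=e] T)) → 1
  ρ[z/v](ρ[u/y]((S ⋈[a=e] T))) → 1
  ρ[w/x](ρ[z/v](ρ[u/y]((S ⋈[a=e] T)))) → 1
  π[u,z,w](ρ[w/x](ρ[z/v](ρ[u/y]((S ⋈[a=e] T))))) → 1
  R → 3
  σ[w='r'](R) → 0
  (π[u,z,w](ρ[w/x](ρ[z/v](ρ[u/y]((S ⋈[a=e] T))))) ∪ σ[w='r'](R)) → 1

E1 and E2 produce the same multiset:
u | z | w
q | s | r

yes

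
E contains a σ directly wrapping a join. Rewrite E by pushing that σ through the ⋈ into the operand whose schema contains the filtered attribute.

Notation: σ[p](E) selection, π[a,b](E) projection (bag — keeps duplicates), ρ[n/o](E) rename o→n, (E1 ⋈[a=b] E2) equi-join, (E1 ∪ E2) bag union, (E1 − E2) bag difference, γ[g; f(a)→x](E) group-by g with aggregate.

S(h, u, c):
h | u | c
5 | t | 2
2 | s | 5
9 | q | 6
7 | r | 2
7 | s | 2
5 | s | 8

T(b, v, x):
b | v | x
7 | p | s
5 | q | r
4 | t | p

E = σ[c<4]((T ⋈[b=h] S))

σ filters on c, owned by the right side.
E' = (T ⋈[b=h] σ[c<4](S))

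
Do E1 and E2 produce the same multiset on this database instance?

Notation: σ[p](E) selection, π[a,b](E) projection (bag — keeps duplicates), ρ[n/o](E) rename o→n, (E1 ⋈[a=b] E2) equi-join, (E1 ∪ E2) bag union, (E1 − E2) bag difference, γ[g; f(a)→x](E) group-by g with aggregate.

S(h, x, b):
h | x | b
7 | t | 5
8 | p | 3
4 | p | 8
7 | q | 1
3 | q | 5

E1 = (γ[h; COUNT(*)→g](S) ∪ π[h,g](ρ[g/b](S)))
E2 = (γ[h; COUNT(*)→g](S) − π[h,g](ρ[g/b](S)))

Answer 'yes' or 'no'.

E1 subexpression sizes:
  S → 5
  γ[h; COUNT(*)→g](S) → 4
  S → 5
  ρ[g/b](S) → 5
  π[h,g](ρ[g/b](S)) → 5
  (γ[h; COUNT(*)→g](S) ∪ π[h,g](ρ[g/b](S))) → 9
E2 subexpression sizes:
  S → 5
  γ[h; COUNT(*)→g](S) → 4
  S → 5
  ρ[g/b](S) → 5
  π[h,g](ρ[g/b](S)) → 5
  (γ[h; COUNT(*)→g](S) − π[h,g](ρ[g/b](S))) → 4

E1 result:
h | g
3 | 1
3 | 5
4 | 1
4 | 8
7 | 1
7 | 2
7 | 5
8 | 1
8 | 3
E2 result:
h | g
3 | 1
4 | 1
7 | 2
8 | 1
Witness: (7, 1) appears 1× in E1 but 0× in E2.

no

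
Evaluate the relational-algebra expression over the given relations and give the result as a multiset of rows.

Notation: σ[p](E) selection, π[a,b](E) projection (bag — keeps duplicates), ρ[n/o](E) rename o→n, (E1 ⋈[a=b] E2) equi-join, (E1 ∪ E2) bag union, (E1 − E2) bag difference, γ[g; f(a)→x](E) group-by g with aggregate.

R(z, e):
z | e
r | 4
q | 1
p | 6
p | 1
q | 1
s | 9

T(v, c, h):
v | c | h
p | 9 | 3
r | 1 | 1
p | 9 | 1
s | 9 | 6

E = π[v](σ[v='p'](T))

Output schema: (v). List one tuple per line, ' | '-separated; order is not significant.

Per-node cardinality:
  T → 4
  σ[v='p'](T) → 2
  π[v](σ[v='p'](T)) → 2

== RESULT ==
v
p
p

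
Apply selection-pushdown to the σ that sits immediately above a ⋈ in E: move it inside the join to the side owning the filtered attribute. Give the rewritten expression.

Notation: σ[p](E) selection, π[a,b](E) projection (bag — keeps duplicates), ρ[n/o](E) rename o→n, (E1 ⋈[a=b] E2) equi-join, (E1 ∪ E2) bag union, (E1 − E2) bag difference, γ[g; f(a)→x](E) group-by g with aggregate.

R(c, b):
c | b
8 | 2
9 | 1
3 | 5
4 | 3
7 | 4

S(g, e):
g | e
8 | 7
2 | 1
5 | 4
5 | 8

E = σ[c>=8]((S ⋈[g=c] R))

σ filters on c, owned by the right side.
E' = (S ⋈[g=c] σ[c>=8](R))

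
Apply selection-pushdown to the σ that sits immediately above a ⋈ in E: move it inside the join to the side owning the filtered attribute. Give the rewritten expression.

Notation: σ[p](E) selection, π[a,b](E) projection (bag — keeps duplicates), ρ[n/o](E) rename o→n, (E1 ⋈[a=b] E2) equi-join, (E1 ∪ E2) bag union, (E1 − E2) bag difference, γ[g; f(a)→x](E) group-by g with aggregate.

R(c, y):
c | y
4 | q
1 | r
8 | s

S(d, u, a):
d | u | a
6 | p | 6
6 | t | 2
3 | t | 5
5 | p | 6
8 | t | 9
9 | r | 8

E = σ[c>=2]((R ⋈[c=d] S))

σ filters on c, owned by the left side.
E' = (σ[c>=2](R) ⋈[c=d] S)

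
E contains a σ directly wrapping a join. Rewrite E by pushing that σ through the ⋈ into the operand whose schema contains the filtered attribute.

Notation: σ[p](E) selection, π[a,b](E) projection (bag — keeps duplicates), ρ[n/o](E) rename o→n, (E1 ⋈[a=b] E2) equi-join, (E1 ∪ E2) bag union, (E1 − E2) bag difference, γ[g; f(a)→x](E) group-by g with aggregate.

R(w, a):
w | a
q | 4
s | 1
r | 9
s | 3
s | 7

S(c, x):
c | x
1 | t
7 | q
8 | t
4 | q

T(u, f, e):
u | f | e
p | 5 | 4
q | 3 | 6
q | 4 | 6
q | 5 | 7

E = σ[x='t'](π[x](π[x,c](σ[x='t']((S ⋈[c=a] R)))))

σ filters on x, owned by the left side.
E' = σ[x='t'](π[x](π[x,c]((σ[x='t'](S) ⋈[c=a] R))))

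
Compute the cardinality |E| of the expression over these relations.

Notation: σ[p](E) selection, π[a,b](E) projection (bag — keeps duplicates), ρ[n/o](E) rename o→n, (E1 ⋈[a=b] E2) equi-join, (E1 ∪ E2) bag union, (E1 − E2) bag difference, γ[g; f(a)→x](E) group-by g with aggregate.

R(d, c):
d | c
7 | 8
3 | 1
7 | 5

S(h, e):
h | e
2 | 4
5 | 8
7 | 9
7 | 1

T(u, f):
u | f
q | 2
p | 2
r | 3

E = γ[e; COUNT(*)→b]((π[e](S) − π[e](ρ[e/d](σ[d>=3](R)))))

Row counts bottom-up:
  S → 4
  π[e](S) → 4
  R → 3
  σ[d>=3](R) → 3
  ρ[e/d](σ[d>=3](R)) → 3
  π[e](ρ[e/d](σ[d>=3](R))) → 3
  (π[e](S) − π[e](ρ[e/d](σ[d>=3](R)))) → 4
  γ[e; COUNT(*)→b]((π[e](S) − π[e](ρ[e/d](σ[d>=3](R))))) → 4

|E| = 4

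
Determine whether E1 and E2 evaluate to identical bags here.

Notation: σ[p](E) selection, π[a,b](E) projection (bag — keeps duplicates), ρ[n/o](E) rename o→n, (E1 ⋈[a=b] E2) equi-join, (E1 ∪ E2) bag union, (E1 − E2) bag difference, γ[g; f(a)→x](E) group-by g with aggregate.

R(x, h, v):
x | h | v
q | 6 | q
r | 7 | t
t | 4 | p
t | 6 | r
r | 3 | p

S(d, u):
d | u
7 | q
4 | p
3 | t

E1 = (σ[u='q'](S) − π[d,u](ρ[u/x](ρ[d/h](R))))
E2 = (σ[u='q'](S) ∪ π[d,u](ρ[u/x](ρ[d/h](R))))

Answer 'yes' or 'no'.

E1 per-node cardinality:
  S → 3
  σ[u='q'](S) → 1
  R → 5
  ρ[d/h](R) → 5
  ρ[u/x](ρ[d/h](R)) → 5
  π[d,u](ρ[u/x](ρ[d/h](R))) → 5
  (σ[u='q'](S) − π[d,u](ρ[u/x](ρ[d/h](R)))) → 1
E2 per-node cardinality:
  S → 3
  σ[u='q'](S) → 1
  R → 5
  ρ[d/h](R) → 5
  ρ[u/x](ρ[d/h](R)) → 5
  π[d,u](ρ[u/x](ρ[d/h](R))) → 5
  (σ[u='q'](S) ∪ π[d,u](ρ[u/x](ρ[d/h](R)))) → 6

E1 result:
d | u
7 | q
E2 result:
d | u
3 | r
4 | t
6 | q
6 | t
7 | q
7 | r
Witness: (7, 'r') appears 0× in E1 but 1× in E2.

no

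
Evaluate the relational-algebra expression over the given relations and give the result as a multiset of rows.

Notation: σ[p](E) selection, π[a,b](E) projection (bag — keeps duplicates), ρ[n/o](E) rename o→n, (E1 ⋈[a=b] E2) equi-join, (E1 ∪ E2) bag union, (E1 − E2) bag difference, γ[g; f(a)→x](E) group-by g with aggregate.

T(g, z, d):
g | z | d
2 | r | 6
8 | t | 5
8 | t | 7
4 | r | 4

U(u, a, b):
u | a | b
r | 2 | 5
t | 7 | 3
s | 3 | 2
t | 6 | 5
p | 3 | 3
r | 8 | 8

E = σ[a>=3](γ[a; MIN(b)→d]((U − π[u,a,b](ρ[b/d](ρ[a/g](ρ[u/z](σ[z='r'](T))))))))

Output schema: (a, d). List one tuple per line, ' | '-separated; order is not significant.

Stepwise |·|:
  U → 6
  T → 4
  σ[z='r'](T) → 2
  ρ[u/z](σ[z='r'](T)) → 2
  ρ[a/g](ρ[u/z](σ[z='r'](T))) → 2
  ρ[b/d](ρ[a/g](ρ[u/z](σ[z='r'](T)))) → 2
  π[u,a,b](ρ[b/d](ρ[a/g](ρ[u/z](σ[z='r'](T))))) → 2
  (U − π[u,a,b](ρ[b/d](ρ[a/g](ρ[u/z](σ[z='r'](T)))))) → 6
  γ[a; MIN(b)→d]((U − π[u,a,b](ρ[b/d](ρ[a/g](ρ[u/z](σ[z='r'](T))))))) → 5
  σ[a>=3](γ[a; MIN(b)→d]((U − π[u,a,b](ρ[b/d](ρ[a/g](ρ[u/z](σ[z='r'](T)))))))) → 4

== RESULT ==
a | d
3 | 2
6 | 5
7 | 3
8 | 8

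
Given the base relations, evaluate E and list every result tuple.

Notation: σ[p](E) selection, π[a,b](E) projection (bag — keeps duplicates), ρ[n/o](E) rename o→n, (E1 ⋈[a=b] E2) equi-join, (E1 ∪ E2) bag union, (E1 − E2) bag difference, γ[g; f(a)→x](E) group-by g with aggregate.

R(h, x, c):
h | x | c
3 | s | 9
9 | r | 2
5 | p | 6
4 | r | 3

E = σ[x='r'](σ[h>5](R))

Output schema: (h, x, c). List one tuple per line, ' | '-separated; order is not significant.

Row counts bottom-up:
  R → 4
  σ[h>5](R) → 1
  σ[x='r'](σ[h>5](R)) → 1

== RESULT ==
h | x | c
9 | r | 2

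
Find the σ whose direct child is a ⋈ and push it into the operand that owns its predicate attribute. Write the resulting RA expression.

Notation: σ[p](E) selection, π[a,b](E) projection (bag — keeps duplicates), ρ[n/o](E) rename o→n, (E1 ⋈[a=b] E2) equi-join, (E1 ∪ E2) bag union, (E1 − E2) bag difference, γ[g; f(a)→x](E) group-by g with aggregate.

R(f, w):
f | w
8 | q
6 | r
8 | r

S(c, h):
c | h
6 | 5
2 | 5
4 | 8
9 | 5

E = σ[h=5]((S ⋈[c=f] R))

σ filters on h, owned by the left side.
E' = (σ[h=5](S) ⋈[c=f] R)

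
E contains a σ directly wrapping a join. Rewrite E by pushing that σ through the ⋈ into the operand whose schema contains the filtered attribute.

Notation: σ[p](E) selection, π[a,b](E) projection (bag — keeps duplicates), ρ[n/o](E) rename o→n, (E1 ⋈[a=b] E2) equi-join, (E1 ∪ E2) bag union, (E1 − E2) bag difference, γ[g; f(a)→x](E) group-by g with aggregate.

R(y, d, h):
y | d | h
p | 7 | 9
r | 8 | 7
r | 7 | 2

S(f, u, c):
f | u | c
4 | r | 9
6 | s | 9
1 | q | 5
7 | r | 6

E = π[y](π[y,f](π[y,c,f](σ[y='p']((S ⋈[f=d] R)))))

σ filters on y, owned by the right side.
E' = π[y](π[y,f](π[y,c,f]((S ⋈[f=d] σ[y='p'](R)))))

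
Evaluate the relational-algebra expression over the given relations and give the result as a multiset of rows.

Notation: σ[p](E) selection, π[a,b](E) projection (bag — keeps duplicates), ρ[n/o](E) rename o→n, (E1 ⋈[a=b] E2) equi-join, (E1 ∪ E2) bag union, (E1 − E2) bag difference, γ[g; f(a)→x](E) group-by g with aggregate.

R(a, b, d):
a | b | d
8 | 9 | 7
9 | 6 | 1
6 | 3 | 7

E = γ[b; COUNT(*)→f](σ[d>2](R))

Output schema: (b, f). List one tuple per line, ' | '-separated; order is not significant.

Stepwise |·|:
  R → 3
  σ[d>2](R) → 2
  γ[b; COUNT(*)→f](σ[d>2](R)) → 2

== RESULT ==
b | f
3 | 1
9 | 1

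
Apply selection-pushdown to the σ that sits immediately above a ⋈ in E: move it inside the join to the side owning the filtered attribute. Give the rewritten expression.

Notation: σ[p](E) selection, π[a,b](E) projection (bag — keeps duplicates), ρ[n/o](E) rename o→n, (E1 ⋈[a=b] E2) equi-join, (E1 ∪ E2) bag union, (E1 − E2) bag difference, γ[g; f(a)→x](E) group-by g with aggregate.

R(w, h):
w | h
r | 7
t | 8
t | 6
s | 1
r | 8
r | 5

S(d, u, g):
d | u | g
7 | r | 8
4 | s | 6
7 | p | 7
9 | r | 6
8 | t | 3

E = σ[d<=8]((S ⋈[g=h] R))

σ filters on d, owned by the left side.
E' = (σ[d<=8](S) ⋈[g=h] R)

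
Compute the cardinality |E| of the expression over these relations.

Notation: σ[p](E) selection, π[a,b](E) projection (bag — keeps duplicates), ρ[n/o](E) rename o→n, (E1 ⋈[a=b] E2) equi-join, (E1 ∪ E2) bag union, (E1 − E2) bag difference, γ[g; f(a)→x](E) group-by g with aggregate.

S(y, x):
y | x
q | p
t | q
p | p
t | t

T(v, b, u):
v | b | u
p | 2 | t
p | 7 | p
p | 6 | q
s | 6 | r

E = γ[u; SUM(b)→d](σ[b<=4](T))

Row counts bottom-up:
  T → 4
  σ[b<=4](T) → 1
  γ[u; SUM(b)→d](σ[b<=4](T)) → 1

|E| = 1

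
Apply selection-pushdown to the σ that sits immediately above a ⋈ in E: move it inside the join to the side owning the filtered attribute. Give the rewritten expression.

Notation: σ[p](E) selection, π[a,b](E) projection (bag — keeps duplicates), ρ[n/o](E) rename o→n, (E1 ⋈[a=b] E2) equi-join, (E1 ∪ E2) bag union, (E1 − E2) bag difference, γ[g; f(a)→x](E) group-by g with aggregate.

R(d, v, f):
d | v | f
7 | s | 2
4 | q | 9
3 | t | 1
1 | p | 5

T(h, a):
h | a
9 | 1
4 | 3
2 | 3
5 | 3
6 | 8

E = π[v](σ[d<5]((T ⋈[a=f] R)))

σ filters on d, owned by the right side.
E' = π[v]((T ⋈[a=f] σ[d<5](R)))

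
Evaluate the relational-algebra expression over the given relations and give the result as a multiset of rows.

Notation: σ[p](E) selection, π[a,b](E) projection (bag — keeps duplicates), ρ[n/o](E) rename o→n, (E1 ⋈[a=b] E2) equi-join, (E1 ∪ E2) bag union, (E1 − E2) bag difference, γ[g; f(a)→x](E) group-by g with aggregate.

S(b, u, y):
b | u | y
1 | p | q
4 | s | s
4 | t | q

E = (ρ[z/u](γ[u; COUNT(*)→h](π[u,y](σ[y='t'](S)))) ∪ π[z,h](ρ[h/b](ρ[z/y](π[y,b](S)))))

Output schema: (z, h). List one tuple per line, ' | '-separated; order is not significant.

Stepwise |·|:
  S → 3
  σ[y='t'](S) → 0
  π[u,y](σ[y='t'](S)) → 0
  γ[u; COUNT(*)→h](π[u,y](σ[y='t'](S))) → 0
  ρ[z/u](γ[u; COUNT(*)→h](π[u,y](σ[y='t'](S)))) → 0
  S → 3
  π[y,b](S) → 3
  ρ[z/y](π[y,b](S)) → 3
  ρ[h/b](ρ[z/y](π[y,b](S))) → 3
  π[z,h](ρ[h/b](ρ[z/y](π[y,b](S)))) → 3
  (ρ[z/u](γ[u; COUNT(*)→h](π[u,y](σ[y='t'](S)))) ∪ π[z,h](ρ[h/b](ρ[z/y](π[y,b](S))))) → 3

== RESULT ==
z | h
q | 1
q | 4
s | 4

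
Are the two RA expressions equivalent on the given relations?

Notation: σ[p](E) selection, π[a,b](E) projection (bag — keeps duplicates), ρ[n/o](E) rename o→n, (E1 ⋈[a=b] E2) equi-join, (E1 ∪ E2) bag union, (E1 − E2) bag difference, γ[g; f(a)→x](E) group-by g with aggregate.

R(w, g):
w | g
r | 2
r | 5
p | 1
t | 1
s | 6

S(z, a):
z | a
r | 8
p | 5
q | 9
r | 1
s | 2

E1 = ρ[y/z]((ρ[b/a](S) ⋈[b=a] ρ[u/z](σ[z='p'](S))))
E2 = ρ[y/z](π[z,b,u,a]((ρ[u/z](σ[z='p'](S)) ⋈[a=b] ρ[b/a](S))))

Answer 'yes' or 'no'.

E1 row counts bottom-up:
  S → 5
  ρ[b/a](S) → 5
  S → 5
  σ[z='p'](S) → 1
  ρ[u/z](σ[z='p'](S)) → 1
  (ρ[b/a](S) ⋈[b=a] ρ[u/z](σ[z='p'](S))) → 1
  ρ[y/z]((ρ[b/a](S) ⋈[b=a] ρ[u/z](σ[z='p'](S)))) → 1
E2 row counts bottom-up:
  S → 5
  σ[z='p'](S) → 1
  ρ[u/z](σ[z='p'](S)) → 1
  S → 5
  ρ[b/a](S) → 5
  (ρ[u/z](σ[z='p'](S)) ⋈[a=b] ρ[b/a](S)) → 1
  π[z,b,u,a]((ρ[u/z](σ[z='p'](S)) ⋈[a=b] ρ[b/a](S))) → 1
  ρ[y/z](π[z,b,u,a]((ρ[u/z](σ[z='p'](S)) ⋈[a=b] ρ[b/a](S)))) → 1

E1 and E2 produce the same multiset:
y | b | u | a
p | 5 | p | 5

yes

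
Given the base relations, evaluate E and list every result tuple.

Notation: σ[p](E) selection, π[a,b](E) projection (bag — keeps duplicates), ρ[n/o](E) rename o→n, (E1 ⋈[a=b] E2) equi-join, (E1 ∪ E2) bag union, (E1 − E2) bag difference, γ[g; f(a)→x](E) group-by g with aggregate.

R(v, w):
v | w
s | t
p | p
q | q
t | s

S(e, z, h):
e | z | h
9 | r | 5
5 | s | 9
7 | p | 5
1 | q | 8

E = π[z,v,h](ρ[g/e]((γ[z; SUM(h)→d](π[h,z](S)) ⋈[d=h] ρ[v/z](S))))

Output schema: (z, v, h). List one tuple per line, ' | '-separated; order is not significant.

Per-node cardinality:
  S → 4
  π[h,z](S) → 4
  γ[z; SUM(h)→d](π[h,z](S)) → 4
  S → 4
  ρ[v/z](S) → 4
  (γ[z; SUM(h)→d](π[h,z](S)) ⋈[d=h] ρ[v/z](S)) → 6
  ρ[g/e]((γ[z; SUM(h)→d](π[h,z](S)) ⋈[d=h] ρ[v/z](S))) → 6
  π[z,v,h](ρ[g/e]((γ[z; SUM(h)→d](π[h,z](S)) ⋈[d=h] ρ[v/z](S)))) → 6

== RESULT ==
z | v | h
p | p | 5
p | r | 5
q | q | 8
r | p | 5
r | r | 5
s | s | 9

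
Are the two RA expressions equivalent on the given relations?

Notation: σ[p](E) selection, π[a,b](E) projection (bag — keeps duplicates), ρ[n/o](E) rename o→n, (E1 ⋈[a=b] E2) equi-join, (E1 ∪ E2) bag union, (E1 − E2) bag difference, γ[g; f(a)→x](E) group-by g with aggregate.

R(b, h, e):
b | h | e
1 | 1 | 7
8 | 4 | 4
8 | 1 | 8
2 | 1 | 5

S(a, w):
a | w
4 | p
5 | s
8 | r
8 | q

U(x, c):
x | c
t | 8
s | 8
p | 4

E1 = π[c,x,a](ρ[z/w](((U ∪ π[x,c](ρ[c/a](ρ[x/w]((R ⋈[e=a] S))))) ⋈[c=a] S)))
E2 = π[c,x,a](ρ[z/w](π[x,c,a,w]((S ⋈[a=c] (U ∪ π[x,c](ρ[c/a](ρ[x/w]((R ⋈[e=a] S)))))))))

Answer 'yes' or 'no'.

E1 stepwise |·|:
  U → 3
  R → 4
  S → 4
  (R ⋈[e=a] S) → 4
  ρ[x/w]((R ⋈[e=a] S)) → 4
  ρ[c/a](ρ[x/w]((R ⋈[e=a] S))) → 4
  π[x,c](ρ[c/a](ρ[x/w]((R ⋈[e=a] S)))) → 4
  (U ∪ π[x,c](ρ[c/a](ρ[x/w]((R ⋈[e=a] S))))) → 7
  S → 4
  ((U ∪ π[x,c](ρ[c/a](ρ[x/w]((R ⋈[e=a] S))))) ⋈[c=a] S) → 11
  ρ[z/w](((U ∪ π[x,c](ρ[c/a](ρ[x/w]((R ⋈[e=a] S))))) ⋈[c=a] S)) → 11
  π[c,x,a](ρ[z/w](((U ∪ π[x,c](ρ[c/a](ρ[x/w]((R ⋈[e=a] S))))) ⋈[c=a] S))) → 11
E2 stepwise |·|:
  S → 4
  U → 3
  R → 4
  S → 4
  (R ⋈[e=a] S) → 4
  ρ[x/w]((R ⋈[e=a] S)) → 4
  ρ[c/a](ρ[x/w]((R ⋈[e=a] S))) → 4
  π[x,c](ρ[c/a](ρ[x/w]((R ⋈[e=a] S)))) → 4
  (U ∪ π[x,c](ρ[c/a](ρ[x/w]((R ⋈[e=a] S))))) → 7
  (S ⋈[a=c] (U ∪ π[x,c](ρ[c/a](ρ[x/w]((R ⋈[e=a] S)))))) → 11
  π[x,c,a,w]((S ⋈[a=c] (U ∪ π[x,c](ρ[c/a](ρ[x/w]((R ⋈[e=a] S))))))) → 11
  ρ[z/w](π[x,c,a,w]((S ⋈[a=c] (U ∪ π[x,c](ρ[c/a](ρ[x/w]((R ⋈[e=a] S)))))))) → 11
  π[c,x,a](ρ[z/w](π[x,c,a,w]((S ⋈[a=c] (U ∪ π[x,c](ρ[c/a](ρ[x/w]((R ⋈[e=a] S))))))))) → 11

E1 and E2 produce the same multiset:
c | x | a
4 | p | 4
4 | p | 4
5 | s | 5
8 | q | 8
8 | q | 8
8 | r | 8
8 | r | 8
8 | s | 8
8 | s | 8
8 | t | 8
8 | t | 8

yes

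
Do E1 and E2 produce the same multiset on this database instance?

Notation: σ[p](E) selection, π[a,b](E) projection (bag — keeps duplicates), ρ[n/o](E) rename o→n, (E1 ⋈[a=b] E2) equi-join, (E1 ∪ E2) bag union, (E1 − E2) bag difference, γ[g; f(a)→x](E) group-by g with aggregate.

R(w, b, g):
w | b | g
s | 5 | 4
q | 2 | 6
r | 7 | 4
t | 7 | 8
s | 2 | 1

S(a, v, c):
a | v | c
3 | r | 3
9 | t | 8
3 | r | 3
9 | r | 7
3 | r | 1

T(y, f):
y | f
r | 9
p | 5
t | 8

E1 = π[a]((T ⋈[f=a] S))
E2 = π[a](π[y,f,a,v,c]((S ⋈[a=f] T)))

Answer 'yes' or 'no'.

E1 subexpression sizes:
  T → 3
  S → 5
  (T ⋈[f=a] S) → 2
  π[a]((T ⋈[f=a] S)) → 2
E2 subexpression sizes:
  S → 5
  T → 3
  (S ⋈[a=f] T) → 2
  π[y,f,a,v,c]((S ⋈[a=f] T)) → 2
  π[a](π[y,f,a,v,c]((S ⋈[a=f] T))) → 2

E1 and E2 produce the same multiset:
a
9
9

yes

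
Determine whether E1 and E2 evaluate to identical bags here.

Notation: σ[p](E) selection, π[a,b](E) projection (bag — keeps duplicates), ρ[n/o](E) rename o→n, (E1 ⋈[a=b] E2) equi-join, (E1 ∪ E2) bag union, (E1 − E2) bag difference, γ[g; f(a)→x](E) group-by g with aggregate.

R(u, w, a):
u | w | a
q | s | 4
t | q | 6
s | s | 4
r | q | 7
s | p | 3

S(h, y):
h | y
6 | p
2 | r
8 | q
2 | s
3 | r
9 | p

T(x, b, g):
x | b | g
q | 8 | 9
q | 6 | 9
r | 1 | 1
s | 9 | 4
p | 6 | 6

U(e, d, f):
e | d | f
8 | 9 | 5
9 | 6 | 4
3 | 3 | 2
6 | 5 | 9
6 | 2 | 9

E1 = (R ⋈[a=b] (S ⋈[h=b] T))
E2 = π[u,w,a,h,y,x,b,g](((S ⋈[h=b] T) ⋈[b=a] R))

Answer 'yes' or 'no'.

E1 per-node cardinality:
  R → 5
  S → 6
  T → 5
  (S ⋈[h=b] T) → 4
  (R ⋈[a=b] (S ⋈[h=b] T)) → 2
E2 per-node cardinality:
  S → 6
  T → 5
  (S ⋈[h=b] T) → 4
  R → 5
  ((S ⋈[h=b] T) ⋈[b=a] R) → 2
  π[u,w,a,h,y,x,b,g](((S ⋈[h=b] T) ⋈[b=a] R)) → 2

E1 and E2 produce the same multiset:
u | w | a | h | y | x | b | g
t | q | 6 | 6 | p | p | 6 | 6
t | q | 6 | 6 | p | q | 6 | 9

yes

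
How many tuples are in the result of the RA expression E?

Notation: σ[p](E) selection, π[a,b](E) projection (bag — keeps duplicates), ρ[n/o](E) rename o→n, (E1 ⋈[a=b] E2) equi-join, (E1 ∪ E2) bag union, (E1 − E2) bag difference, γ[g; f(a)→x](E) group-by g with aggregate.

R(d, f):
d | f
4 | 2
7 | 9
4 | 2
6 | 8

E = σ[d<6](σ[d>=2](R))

Row counts bottom-up:
  R → 4
  σ[d>=2](R) → 4
  σ[d<6](σ[d>=2](R)) → 2

|E| = 2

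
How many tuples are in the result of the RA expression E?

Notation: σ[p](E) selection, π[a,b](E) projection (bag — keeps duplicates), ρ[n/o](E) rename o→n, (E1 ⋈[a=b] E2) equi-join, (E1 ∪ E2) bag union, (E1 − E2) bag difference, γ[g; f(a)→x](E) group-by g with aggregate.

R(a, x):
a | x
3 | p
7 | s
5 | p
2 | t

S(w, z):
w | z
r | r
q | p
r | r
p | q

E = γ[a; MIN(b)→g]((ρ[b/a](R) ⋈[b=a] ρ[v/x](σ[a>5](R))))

Per-node cardinality:
  R → 4
  ρ[b/a](R) → 4
  R → 4
  σ[a>5](R) → 1
  ρ[v/x](σ[a>5](R)) → 1
  (ρ[b/a](R) ⋈[b=a] ρ[v/x](σ[a>5](R))) → 1
  γ[a; MIN(b)→g]((ρ[b/a](R) ⋈[b=a] ρ[v/x](σ[a>5](R)))) → 1

|E| = 1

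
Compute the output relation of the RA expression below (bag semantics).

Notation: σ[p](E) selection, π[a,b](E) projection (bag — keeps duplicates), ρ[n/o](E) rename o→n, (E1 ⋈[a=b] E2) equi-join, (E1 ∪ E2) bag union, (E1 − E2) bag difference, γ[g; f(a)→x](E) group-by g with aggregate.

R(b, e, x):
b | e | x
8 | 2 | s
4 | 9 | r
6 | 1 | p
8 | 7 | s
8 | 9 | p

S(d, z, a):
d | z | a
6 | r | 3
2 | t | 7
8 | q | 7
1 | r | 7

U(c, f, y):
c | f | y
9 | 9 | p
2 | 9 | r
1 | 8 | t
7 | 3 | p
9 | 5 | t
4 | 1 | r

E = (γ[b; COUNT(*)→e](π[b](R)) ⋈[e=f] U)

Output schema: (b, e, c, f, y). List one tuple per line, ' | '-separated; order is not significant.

Row counts bottom-up:
  R → 5
  π[b](R) → 5
  γ[b; COUNT(*)→e](π[b](R)) → 3
  U → 6
  (γ[b; COUNT(*)→e](π[b](R)) ⋈[e=f] U) → 3

== RESULT ==
b | e | c | f | y
4 | 1 | 4 | 1 | r
6 | 1 | 4 | 1 | r
8 | 3 | 7 | 3 | p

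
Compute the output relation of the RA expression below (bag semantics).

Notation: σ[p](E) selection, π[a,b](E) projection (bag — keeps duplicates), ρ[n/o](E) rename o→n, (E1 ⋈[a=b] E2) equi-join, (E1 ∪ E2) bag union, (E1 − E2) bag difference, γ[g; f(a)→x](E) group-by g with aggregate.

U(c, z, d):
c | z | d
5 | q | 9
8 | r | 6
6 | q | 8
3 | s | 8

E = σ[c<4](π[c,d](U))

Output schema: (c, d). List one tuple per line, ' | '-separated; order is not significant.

Stepwise |·|:
  U → 4
  π[c,d](U) → 4
  σ[c<4](π[c,d](U)) → 1

== RESULT ==
c | d
3 | 8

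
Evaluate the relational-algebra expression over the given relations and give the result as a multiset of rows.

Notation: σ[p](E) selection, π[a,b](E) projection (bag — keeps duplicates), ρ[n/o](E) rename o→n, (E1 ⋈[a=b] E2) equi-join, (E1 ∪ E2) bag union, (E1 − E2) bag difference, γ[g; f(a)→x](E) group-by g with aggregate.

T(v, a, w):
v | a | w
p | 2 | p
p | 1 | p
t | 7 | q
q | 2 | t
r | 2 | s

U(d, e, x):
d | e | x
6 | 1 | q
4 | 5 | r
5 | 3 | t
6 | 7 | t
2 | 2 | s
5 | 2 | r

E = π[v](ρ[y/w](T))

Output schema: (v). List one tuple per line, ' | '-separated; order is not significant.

Per-node cardinality:
  T → 5
  ρ[y/w](T) → 5
  π[v](ρ[y/w](T)) → 5

== RESULT ==
v
p
p
q
r
t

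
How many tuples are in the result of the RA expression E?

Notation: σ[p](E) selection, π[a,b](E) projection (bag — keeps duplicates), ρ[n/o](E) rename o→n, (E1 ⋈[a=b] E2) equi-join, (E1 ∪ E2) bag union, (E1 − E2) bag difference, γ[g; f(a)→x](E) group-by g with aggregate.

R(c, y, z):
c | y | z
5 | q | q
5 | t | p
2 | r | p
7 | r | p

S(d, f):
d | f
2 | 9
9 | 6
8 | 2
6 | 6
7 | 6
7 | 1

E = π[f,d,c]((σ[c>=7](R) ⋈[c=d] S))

Subexpression sizes:
  R → 4
  σ[c>=7](R) → 1
  S → 6
  (σ[c>=7](R) ⋈[c=d] S) → 2
  π[f,d,c]((σ[c>=7](R) ⋈[c=d] S)) → 2

|E| = 2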